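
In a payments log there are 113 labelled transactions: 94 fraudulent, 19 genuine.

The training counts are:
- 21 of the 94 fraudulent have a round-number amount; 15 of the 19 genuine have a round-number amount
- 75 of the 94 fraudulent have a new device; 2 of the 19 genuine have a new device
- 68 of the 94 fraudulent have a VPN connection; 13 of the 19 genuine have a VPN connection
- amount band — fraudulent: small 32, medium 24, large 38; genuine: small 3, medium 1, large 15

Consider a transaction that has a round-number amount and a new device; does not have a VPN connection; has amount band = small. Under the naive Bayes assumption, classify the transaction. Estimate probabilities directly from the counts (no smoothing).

fraudulent

fraudulent: (94/113) × (21/94) × (75/94) × (26/94) × (32/94) ≈ 0.0139618
genuine: (19/113) × (15/19) × (2/19) × (6/19) × (3/19) ≈ 0.000696714
Highest score → fraudulent.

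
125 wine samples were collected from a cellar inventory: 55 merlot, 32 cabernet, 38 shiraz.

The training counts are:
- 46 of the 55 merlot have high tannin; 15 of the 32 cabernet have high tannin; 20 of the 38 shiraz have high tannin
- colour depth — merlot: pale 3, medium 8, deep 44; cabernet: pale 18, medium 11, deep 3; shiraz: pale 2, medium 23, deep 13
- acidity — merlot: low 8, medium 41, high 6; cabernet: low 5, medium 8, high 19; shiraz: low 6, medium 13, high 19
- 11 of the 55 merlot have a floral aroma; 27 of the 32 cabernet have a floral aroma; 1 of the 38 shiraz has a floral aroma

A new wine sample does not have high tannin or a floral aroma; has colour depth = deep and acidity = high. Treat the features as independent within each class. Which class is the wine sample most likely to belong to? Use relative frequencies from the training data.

merlot: (55/125) × (9/55) × (44/55) × (6/55) × (44/55) ≈ 0.00502691
cabernet: (32/125) × (17/32) × (3/32) × (19/32) × (5/32) = 0.001182861328125
shiraz: (38/125) × (18/38) × (13/38) × (19/38) × (37/38) ≈ 0.0239834
Highest score → shiraz.

shiraz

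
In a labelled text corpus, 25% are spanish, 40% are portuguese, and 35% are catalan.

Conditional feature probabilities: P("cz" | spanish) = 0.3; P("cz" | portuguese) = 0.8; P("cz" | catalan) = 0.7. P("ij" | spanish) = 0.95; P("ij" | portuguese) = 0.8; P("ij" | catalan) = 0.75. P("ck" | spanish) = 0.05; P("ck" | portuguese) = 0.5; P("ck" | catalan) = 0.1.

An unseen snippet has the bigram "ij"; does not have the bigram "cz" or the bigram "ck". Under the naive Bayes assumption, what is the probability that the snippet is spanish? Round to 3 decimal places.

0.606

spanish: 0.25 × (1−0.3) × 0.95 × (1−0.05) = 0.1579375
portuguese: 0.4 × (1−0.8) × 0.8 × (1−0.5) = 0.032
catalan: 0.35 × (1−0.7) × 0.75 × (1−0.1) = 0.070875
P(spanish | x) = 0.1579375 / 0.2608125 ≈ 0.606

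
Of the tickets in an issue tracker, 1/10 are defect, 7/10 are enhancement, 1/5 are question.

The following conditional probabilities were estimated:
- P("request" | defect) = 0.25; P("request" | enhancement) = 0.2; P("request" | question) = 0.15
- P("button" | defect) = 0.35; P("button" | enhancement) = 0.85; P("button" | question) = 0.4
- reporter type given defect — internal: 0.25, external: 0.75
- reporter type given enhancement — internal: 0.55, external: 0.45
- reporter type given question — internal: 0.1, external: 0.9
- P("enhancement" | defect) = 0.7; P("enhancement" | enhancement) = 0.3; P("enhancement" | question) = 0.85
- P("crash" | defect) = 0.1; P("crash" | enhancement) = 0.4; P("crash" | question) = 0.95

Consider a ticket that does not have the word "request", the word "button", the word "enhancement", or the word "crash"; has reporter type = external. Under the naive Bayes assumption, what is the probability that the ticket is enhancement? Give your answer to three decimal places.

defect: 0.1 × (1−0.25) × (1−0.35) × 0.75 × (1−0.7) × (1−0.1) = 0.009871875
enhancement: 0.7 × (1−0.2) × (1−0.85) × 0.45 × (1−0.3) × (1−0.4) = 0.015876
question: 0.2 × (1−0.15) × (1−0.4) × 0.9 × (1−0.85) × (1−0.95) = 0.0006885
P(enhancement | x) = 0.015876 / 0.026436375 ≈ 0.601

0.601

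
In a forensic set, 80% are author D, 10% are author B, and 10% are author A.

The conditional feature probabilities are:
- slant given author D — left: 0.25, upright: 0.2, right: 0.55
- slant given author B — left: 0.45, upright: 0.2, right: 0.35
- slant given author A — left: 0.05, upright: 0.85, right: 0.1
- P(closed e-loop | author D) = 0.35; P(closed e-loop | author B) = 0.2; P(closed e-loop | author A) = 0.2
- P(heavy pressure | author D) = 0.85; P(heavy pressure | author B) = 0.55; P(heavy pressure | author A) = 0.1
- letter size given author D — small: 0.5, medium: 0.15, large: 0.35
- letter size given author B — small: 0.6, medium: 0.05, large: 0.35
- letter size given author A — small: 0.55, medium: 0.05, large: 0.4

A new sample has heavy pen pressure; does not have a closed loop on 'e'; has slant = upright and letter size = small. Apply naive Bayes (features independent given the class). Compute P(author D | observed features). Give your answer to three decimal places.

author D: 0.8 × 0.2 × (1−0.35) × 0.85 × 0.5 = 0.0442
author B: 0.1 × 0.2 × (1−0.2) × 0.55 × 0.6 = 0.00528
author A: 0.1 × 0.85 × (1−0.2) × 0.1 × 0.55 = 0.00374
P(author D | x) = 0.0442 / 0.05322 ≈ 0.831

0.831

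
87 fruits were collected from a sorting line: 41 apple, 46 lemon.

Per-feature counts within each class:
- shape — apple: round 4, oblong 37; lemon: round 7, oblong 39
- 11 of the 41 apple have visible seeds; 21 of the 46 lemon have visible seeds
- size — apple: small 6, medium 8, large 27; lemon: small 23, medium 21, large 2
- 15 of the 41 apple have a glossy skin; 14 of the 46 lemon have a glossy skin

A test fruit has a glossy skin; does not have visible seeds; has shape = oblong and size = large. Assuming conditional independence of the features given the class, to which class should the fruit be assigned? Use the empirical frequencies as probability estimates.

apple

apple: (41/87) × (37/41) × (30/41) × (27/41) × (15/41) ≈ 0.0749734
lemon: (46/87) × (39/46) × (25/46) × (2/46) × (14/46) ≈ 0.00322381
Highest score → apple.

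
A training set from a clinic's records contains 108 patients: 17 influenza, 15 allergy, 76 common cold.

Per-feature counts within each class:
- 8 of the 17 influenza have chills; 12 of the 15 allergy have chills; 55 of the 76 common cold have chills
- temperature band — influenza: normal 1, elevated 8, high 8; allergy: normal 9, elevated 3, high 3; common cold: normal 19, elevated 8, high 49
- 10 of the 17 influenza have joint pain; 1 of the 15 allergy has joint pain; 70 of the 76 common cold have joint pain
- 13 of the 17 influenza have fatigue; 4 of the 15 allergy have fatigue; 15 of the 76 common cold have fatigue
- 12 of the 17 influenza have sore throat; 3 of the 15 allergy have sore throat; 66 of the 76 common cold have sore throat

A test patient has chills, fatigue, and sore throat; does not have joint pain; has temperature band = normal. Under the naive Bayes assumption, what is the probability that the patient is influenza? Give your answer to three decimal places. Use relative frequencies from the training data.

0.161

influenza: (17/108) × (8/17) × (1/17) × (7/17) × (13/17) × (12/17) ≈ 0.000968486
allergy: (15/108) × (12/15) × (9/15) × (14/15) × (4/15) × (3/15) ≈ 0.00331852
common cold: (76/108) × (55/76) × (19/76) × (6/76) × (15/76) × (66/76) ≈ 0.00172276
P(influenza | x) = 0.000968486 / 0.006009766 ≈ 0.161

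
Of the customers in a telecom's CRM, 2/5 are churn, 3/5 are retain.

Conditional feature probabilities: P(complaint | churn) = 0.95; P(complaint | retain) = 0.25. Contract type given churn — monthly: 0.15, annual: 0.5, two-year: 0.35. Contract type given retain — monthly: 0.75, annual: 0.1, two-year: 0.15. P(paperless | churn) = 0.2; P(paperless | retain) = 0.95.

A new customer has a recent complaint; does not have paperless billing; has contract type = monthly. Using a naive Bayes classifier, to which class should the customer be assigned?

churn

churn: 0.4 × 0.95 × 0.15 × (1−0.2) = 0.0456
retain: 0.6 × 0.25 × 0.75 × (1−0.95) = 0.005625
Highest score → churn.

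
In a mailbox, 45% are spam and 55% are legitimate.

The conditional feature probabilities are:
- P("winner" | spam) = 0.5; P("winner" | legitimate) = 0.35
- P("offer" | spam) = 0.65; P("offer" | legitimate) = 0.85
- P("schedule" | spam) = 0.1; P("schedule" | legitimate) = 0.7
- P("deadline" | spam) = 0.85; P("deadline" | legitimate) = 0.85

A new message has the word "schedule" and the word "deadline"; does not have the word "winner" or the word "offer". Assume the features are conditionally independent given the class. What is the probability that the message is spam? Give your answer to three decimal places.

spam: 0.45 × (1−0.5) × (1−0.65) × 0.1 × 0.85 = 0.00669375
legitimate: 0.55 × (1−0.35) × (1−0.85) × 0.7 × 0.85 = 0.031906875
P(spam | x) = 0.00669375 / 0.038600625 ≈ 0.173

0.173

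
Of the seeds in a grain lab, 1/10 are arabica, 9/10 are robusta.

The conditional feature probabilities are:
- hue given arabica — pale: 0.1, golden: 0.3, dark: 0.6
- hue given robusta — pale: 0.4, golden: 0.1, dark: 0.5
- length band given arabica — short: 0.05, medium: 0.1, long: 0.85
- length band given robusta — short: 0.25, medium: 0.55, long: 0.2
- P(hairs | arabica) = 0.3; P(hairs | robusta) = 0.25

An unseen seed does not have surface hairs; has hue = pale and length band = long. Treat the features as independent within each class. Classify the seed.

robusta

arabica: 0.1 × 0.1 × 0.85 × (1−0.3) = 0.00595
robusta: 0.9 × 0.4 × 0.2 × (1−0.25) = 0.054
Highest score → robusta.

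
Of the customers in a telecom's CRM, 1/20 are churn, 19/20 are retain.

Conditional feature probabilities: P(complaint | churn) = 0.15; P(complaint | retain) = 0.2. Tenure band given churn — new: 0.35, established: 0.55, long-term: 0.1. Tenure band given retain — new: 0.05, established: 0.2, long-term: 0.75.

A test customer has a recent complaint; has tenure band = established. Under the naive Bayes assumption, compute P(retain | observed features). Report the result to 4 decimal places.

0.9021

churn: 0.05 × 0.15 × 0.55 = 0.004125
retain: 0.95 × 0.2 × 0.2 = 0.038
P(retain | x) = 0.038 / 0.042125 ≈ 0.9021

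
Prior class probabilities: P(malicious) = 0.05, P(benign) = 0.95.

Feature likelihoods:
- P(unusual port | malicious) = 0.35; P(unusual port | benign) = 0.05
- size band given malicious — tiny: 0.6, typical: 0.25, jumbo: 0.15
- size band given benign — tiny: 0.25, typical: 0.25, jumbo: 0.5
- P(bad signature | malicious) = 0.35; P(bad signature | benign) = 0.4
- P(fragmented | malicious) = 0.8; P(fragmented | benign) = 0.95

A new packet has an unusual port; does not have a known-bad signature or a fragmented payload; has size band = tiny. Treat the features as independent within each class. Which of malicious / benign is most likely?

malicious

malicious: 0.05 × 0.35 × 0.6 × (1−0.35) × (1−0.8) = 0.001365
benign: 0.95 × 0.05 × 0.25 × (1−0.4) × (1−0.95) = 0.00035625
Highest score → malicious.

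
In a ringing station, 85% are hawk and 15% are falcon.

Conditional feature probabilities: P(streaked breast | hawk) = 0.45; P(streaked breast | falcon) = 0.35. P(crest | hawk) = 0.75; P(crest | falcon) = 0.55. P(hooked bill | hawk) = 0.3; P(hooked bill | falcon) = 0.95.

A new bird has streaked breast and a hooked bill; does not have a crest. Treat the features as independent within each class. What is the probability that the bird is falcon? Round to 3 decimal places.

hawk: 0.85 × 0.45 × (1−0.75) × 0.3 = 0.0286875
falcon: 0.15 × 0.35 × (1−0.55) × 0.95 = 0.02244375
P(falcon | x) = 0.02244375 / 0.05113125 ≈ 0.439

0.439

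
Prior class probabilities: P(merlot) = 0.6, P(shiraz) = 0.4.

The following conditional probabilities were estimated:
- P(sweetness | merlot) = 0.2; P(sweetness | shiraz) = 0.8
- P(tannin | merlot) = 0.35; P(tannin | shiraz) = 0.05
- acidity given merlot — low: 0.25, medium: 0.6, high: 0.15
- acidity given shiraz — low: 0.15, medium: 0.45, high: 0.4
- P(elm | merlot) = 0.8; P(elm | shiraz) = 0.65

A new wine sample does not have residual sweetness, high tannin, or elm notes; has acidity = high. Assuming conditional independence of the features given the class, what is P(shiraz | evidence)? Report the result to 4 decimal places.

merlot: 0.6 × (1−0.2) × (1−0.35) × 0.15 × (1−0.8) = 0.00936
shiraz: 0.4 × (1−0.8) × (1−0.05) × 0.4 × (1−0.65) = 0.01064
P(shiraz | x) = 0.01064 / 0.02 ≈ 0.5320

0.5320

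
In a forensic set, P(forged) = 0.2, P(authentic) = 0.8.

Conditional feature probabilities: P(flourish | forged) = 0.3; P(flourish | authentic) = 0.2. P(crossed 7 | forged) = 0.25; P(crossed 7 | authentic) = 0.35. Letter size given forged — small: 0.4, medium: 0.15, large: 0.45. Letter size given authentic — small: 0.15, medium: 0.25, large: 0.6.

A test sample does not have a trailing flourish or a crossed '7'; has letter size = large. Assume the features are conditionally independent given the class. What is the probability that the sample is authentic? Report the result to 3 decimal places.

forged: 0.2 × (1−0.3) × (1−0.25) × 0.45 = 0.04725
authentic: 0.8 × (1−0.2) × (1−0.35) × 0.6 = 0.2496
P(authentic | x) = 0.2496 / 0.29685 ≈ 0.841

0.841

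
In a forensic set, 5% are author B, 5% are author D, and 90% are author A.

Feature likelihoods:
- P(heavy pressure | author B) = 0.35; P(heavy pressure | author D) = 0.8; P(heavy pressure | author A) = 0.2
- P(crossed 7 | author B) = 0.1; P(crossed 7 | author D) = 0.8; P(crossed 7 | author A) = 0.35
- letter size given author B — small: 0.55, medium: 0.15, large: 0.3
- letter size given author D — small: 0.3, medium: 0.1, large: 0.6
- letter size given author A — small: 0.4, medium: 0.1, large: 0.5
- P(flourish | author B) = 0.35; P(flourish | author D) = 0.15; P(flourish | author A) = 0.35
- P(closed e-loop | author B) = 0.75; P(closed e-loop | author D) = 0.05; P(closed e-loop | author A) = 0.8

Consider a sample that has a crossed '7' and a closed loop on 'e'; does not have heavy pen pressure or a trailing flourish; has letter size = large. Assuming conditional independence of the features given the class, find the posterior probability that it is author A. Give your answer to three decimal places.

author B: 0.05 × (1−0.35) × 0.1 × 0.3 × (1−0.35) × 0.75 = 0.0004753125
author D: 0.05 × (1−0.8) × 0.8 × 0.6 × (1−0.15) × 0.05 = 0.000204
author A: 0.9 × (1−0.2) × 0.35 × 0.5 × (1−0.35) × 0.8 = 0.06552
P(author A | x) = 0.06552 / 0.0661993125 ≈ 0.990

0.990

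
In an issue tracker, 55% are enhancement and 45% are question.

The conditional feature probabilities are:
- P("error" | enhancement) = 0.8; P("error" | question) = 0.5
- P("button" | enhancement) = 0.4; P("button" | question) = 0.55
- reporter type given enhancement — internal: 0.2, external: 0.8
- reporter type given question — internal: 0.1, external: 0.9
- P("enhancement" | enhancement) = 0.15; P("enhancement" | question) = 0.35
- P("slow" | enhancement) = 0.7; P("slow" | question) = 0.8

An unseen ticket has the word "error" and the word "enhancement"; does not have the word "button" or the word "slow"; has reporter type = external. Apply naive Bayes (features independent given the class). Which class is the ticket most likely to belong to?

enhancement

enhancement: 0.55 × 0.8 × (1−0.4) × 0.8 × 0.15 × (1−0.7) = 0.009504
question: 0.45 × 0.5 × (1−0.55) × 0.9 × 0.35 × (1−0.8) = 0.00637875
Highest score → enhancement.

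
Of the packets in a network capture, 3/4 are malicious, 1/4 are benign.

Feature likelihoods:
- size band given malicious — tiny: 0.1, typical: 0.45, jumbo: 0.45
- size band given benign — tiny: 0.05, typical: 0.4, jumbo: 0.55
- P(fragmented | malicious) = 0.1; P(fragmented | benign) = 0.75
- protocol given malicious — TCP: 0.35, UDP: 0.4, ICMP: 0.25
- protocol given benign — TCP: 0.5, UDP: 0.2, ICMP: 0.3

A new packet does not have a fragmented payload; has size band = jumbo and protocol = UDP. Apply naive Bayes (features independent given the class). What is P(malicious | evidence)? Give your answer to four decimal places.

0.9464

malicious: 0.75 × 0.45 × (1−0.1) × 0.4 = 0.1215
benign: 0.25 × 0.55 × (1−0.75) × 0.2 = 0.006875
P(malicious | x) = 0.1215 / 0.128375 ≈ 0.9464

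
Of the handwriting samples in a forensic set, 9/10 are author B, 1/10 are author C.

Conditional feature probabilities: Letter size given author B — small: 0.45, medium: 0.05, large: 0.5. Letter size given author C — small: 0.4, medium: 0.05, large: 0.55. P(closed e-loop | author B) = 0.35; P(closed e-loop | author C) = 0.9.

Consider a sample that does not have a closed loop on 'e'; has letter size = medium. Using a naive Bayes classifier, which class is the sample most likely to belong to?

author B: 0.9 × 0.05 × (1−0.35) = 0.02925
author C: 0.1 × 0.05 × (1−0.9) = 0.0005
Highest score → author B.

author B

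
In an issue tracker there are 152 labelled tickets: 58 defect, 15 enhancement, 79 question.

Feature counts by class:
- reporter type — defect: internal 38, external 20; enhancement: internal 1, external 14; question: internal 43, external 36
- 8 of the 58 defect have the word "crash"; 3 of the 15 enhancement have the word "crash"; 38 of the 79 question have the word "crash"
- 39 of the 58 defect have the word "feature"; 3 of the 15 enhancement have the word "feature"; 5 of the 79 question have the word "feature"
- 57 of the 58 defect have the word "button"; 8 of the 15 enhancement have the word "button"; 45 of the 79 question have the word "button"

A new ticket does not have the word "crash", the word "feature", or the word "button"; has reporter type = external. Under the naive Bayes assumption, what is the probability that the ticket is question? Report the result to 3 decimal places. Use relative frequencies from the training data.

0.638

defect: (58/152) × (20/58) × (50/58) × (19/58) × (1/58) ≈ 0.000640658
enhancement: (15/152) × (14/15) × (12/15) × (12/15) × (7/15) ≈ 0.0275088
question: (79/152) × (36/79) × (41/79) × (74/79) × (34/79) ≈ 0.0495532
P(question | x) = 0.0495532 / 0.077702658 ≈ 0.638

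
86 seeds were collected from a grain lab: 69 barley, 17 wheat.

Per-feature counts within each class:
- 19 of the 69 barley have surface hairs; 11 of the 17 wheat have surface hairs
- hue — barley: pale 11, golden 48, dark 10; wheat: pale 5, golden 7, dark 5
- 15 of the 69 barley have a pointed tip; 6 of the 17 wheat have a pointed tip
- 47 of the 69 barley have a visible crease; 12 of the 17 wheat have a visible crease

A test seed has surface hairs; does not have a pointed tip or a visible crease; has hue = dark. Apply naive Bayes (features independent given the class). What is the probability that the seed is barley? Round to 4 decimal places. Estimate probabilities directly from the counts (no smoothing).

barley: (69/86) × (19/69) × (10/69) × (54/69) × (22/69) ≈ 0.00798959
wheat: (17/86) × (11/17) × (5/17) × (11/17) × (5/17) ≈ 0.00715946
P(barley | x) = 0.00798959 / 0.01514905 ≈ 0.5274

0.5274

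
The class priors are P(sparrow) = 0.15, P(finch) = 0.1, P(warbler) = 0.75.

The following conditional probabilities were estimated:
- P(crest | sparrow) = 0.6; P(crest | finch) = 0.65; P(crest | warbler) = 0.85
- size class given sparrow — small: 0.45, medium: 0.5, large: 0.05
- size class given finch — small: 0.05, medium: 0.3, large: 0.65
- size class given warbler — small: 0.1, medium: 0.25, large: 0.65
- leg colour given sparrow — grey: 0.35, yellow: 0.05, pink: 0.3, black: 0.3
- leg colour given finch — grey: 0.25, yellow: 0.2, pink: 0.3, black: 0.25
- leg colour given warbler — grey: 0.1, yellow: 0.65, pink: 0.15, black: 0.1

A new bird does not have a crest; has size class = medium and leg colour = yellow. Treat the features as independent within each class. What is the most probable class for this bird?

warbler

sparrow: 0.15 × (1−0.6) × 0.5 × 0.05 = 0.0015
finch: 0.1 × (1−0.65) × 0.3 × 0.2 = 0.0021
warbler: 0.75 × (1−0.85) × 0.25 × 0.65 = 0.01828125
Highest score → warbler.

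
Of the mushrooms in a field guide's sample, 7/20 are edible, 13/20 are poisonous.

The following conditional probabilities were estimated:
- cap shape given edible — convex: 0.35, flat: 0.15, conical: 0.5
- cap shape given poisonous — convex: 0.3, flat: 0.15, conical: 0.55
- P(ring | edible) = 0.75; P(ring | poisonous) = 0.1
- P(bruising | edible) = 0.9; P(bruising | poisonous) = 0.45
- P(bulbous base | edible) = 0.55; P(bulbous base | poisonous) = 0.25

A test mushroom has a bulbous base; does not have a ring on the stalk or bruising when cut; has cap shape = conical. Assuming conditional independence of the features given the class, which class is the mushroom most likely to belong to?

poisonous

edible: 0.35 × 0.5 × (1−0.75) × (1−0.9) × 0.55 = 0.00240625
poisonous: 0.65 × 0.55 × (1−0.1) × (1−0.45) × 0.25 = 0.044240625
Highest score → poisonous.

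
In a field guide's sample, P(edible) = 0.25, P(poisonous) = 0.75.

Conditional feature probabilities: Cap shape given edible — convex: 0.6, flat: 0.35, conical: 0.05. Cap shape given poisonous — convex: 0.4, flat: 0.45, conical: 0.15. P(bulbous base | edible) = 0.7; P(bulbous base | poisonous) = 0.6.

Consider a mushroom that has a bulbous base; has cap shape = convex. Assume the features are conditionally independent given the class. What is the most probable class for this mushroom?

edible: 0.25 × 0.6 × 0.7 = 0.105
poisonous: 0.75 × 0.4 × 0.6 = 0.18
Highest score → poisonous.

poisonous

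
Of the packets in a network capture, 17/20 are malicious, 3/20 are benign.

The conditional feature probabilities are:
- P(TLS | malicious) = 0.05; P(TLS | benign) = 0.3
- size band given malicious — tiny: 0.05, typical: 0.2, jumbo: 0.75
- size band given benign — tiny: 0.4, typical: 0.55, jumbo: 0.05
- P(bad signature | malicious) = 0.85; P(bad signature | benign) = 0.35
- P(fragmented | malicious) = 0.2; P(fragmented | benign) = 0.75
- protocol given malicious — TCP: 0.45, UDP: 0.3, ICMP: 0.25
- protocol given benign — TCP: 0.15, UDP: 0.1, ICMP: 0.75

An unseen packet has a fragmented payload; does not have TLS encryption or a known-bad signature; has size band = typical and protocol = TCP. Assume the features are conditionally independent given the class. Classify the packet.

malicious: 0.85 × (1−0.05) × 0.2 × (1−0.85) × 0.2 × 0.45 = 0.00218025
benign: 0.15 × (1−0.3) × 0.55 × (1−0.35) × 0.75 × 0.15 = 0.00422296875
Highest score → benign.

benign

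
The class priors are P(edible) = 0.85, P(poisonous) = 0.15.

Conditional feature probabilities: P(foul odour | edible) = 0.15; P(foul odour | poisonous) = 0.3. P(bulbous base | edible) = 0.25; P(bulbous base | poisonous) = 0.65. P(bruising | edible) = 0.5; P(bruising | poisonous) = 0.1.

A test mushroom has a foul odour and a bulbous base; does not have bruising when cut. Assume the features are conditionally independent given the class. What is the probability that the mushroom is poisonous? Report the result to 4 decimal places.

0.6229

edible: 0.85 × 0.15 × 0.25 × (1−0.5) = 0.0159375
poisonous: 0.15 × 0.3 × 0.65 × (1−0.1) = 0.026325
P(poisonous | x) = 0.026325 / 0.0422625 ≈ 0.6229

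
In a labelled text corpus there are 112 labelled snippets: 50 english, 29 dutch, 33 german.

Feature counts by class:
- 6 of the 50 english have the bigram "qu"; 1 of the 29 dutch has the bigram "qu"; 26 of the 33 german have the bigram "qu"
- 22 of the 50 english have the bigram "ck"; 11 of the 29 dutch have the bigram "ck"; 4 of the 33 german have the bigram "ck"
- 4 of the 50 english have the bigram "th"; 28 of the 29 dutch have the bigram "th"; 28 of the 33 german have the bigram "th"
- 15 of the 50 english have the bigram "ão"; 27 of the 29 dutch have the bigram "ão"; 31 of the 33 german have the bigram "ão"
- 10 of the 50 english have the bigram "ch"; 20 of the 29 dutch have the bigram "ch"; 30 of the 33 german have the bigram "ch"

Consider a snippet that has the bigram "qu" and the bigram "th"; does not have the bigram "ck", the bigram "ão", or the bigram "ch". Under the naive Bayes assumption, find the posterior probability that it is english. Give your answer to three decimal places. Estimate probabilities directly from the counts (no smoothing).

english: (50/112) × (6/50) × (28/50) × (4/50) × (35/50) × (40/50) = 0.001344
dutch: (29/112) × (1/29) × (18/29) × (28/29) × (2/29) × (9/29) ≈ 0.000114523
german: (33/112) × (26/33) × (29/33) × (28/33) × (2/33) × (3/33) ≈ 0.000953689
P(english | x) = 0.001344 / 0.002412212 ≈ 0.557

0.557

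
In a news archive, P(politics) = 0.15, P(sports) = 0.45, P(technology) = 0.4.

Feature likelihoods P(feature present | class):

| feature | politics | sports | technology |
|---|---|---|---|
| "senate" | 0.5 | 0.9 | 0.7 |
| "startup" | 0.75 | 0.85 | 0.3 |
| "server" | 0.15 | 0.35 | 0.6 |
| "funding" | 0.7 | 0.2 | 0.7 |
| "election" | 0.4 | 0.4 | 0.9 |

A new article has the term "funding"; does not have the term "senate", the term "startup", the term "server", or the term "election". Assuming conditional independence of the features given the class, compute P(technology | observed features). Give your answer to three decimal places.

0.246

politics: 0.15 × (1−0.5) × (1−0.75) × (1−0.15) × 0.7 × (1−0.4) = 0.00669375
sports: 0.45 × (1−0.9) × (1−0.85) × (1−0.35) × 0.2 × (1−0.4) = 0.0005265
technology: 0.4 × (1−0.7) × (1−0.3) × (1−0.6) × 0.7 × (1−0.9) = 0.002352
P(technology | x) = 0.002352 / 0.00957225 ≈ 0.246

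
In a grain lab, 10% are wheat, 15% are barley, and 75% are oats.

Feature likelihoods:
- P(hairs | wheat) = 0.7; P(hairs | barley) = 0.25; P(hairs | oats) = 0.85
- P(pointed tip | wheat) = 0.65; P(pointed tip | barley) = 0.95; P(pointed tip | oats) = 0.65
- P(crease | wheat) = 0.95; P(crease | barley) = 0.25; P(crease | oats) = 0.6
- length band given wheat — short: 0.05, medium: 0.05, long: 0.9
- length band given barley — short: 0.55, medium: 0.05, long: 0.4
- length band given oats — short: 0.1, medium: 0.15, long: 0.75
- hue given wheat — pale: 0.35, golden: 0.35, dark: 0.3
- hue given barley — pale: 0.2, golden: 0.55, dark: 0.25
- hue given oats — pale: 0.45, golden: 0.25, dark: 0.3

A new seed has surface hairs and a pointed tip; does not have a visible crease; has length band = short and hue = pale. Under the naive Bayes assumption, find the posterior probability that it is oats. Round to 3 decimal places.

wheat: 0.1 × 0.7 × 0.65 × (1−0.95) × 0.05 × 0.35 = 0.0000398125
barley: 0.15 × 0.25 × 0.95 × (1−0.25) × 0.55 × 0.2 = 0.0029390625
oats: 0.75 × 0.85 × 0.65 × (1−0.6) × 0.1 × 0.45 = 0.00745875
P(oats | x) = 0.00745875 / 0.010437625 ≈ 0.715

0.715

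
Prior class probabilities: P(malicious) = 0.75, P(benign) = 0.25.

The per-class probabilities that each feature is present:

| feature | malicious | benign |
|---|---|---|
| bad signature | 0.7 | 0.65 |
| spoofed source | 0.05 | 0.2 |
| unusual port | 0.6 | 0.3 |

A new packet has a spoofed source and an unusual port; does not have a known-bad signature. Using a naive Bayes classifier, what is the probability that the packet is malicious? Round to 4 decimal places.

malicious: 0.75 × (1−0.7) × 0.05 × 0.6 = 0.00675
benign: 0.25 × (1−0.65) × 0.2 × 0.3 = 0.00525
P(malicious | x) = 0.00675 / 0.012 ≈ 0.5625

0.5625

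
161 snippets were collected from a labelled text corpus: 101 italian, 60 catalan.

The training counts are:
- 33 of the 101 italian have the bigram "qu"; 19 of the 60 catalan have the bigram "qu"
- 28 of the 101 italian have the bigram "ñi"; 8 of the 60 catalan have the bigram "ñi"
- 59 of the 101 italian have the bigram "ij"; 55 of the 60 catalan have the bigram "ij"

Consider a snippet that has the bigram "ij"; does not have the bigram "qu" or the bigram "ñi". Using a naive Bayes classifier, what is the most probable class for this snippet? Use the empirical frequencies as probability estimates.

catalan

italian: (101/161) × (68/101) × (73/101) × (59/101) ≈ 0.178326
catalan: (60/161) × (41/60) × (52/60) × (55/60) ≈ 0.202312
Highest score → catalan.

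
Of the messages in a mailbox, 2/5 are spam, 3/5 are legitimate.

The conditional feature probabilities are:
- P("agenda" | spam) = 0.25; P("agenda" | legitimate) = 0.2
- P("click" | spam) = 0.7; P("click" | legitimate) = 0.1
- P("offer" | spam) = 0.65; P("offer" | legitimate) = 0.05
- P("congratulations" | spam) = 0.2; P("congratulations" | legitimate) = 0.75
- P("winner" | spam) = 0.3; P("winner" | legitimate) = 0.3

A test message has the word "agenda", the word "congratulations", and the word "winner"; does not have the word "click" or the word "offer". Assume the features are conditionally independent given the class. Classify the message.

legitimate

spam: 0.4 × 0.25 × (1−0.7) × (1−0.65) × 0.2 × 0.3 = 0.00063
legitimate: 0.6 × 0.2 × (1−0.1) × (1−0.05) × 0.75 × 0.3 = 0.023085
Highest score → legitimate.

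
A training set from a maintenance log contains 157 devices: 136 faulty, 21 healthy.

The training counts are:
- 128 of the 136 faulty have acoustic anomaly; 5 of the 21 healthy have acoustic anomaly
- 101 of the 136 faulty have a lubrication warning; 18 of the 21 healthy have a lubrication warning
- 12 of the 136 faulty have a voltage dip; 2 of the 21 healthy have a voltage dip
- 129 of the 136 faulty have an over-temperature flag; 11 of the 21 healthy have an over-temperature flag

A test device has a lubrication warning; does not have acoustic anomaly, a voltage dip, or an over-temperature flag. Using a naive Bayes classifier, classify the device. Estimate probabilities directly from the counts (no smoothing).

faulty: (136/157) × (8/136) × (101/136) × (124/136) × (7/136) ≈ 0.00177588
healthy: (21/157) × (16/21) × (18/21) × (19/21) × (10/21) ≈ 0.0376347
Highest score → healthy.

healthy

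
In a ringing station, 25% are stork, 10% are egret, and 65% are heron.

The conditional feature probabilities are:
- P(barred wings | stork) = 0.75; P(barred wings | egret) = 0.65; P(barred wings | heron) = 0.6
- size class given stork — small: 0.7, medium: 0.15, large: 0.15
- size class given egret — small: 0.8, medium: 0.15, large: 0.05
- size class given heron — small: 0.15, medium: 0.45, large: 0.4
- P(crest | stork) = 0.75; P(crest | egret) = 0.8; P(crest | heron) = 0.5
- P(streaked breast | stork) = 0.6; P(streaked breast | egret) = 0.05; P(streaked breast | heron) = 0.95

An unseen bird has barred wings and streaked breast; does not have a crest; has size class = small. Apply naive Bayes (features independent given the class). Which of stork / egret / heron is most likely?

heron

stork: 0.25 × 0.75 × 0.7 × (1−0.75) × 0.6 = 0.0196875
egret: 0.1 × 0.65 × 0.8 × (1−0.8) × 0.05 = 0.00052
heron: 0.65 × 0.6 × 0.15 × (1−0.5) × 0.95 = 0.0277875
Highest score → heron.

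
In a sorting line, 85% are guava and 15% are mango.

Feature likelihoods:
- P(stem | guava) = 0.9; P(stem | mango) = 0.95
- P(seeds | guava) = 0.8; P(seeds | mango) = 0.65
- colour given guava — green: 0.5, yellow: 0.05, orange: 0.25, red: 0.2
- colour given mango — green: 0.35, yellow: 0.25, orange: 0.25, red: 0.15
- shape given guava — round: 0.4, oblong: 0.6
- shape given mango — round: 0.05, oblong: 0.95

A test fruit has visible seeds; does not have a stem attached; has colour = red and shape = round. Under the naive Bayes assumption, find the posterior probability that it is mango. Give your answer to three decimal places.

guava: 0.85 × (1−0.9) × 0.8 × 0.2 × 0.4 = 0.00544
mango: 0.15 × (1−0.95) × 0.65 × 0.15 × 0.05 = 0.0000365625
P(mango | x) = 0.0000365625 / 0.0054765625 ≈ 0.007

0.007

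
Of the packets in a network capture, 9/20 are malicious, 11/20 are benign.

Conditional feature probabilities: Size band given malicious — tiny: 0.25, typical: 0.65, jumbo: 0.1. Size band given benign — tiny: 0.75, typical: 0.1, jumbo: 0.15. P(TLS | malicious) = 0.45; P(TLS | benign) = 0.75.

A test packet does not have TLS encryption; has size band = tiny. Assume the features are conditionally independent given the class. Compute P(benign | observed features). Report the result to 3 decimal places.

0.625

malicious: 0.45 × 0.25 × (1−0.45) = 0.061875
benign: 0.55 × 0.75 × (1−0.75) = 0.103125
P(benign | x) = 0.103125 / 0.165 ≈ 0.625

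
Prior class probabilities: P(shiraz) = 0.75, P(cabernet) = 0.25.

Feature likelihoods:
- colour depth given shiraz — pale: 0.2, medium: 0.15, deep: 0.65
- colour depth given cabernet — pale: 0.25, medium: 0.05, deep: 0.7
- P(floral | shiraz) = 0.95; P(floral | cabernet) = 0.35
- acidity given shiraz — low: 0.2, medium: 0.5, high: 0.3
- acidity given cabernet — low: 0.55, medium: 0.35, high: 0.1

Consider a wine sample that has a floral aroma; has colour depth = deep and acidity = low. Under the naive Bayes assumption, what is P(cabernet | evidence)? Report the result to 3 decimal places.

shiraz: 0.75 × 0.65 × 0.95 × 0.2 = 0.092625
cabernet: 0.25 × 0.7 × 0.35 × 0.55 = 0.0336875
P(cabernet | x) = 0.0336875 / 0.1263125 ≈ 0.267

0.267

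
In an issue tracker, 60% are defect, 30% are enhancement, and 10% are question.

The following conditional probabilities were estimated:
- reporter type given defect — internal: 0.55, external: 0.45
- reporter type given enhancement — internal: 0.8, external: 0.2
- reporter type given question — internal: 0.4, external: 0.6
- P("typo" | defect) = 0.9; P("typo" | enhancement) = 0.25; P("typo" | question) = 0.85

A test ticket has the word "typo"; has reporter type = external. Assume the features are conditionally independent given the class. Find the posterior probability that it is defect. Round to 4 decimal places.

defect: 0.6 × 0.45 × 0.9 = 0.243
enhancement: 0.3 × 0.2 × 0.25 = 0.015
question: 0.1 × 0.6 × 0.85 = 0.051
P(defect | x) = 0.243 / 0.309 ≈ 0.7864

0.7864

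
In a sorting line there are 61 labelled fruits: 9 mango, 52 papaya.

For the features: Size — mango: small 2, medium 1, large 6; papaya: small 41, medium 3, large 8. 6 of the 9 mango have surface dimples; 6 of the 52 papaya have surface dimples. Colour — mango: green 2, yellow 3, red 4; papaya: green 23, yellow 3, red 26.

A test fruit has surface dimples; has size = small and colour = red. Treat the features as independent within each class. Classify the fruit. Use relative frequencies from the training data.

mango: (9/61) × (2/9) × (6/9) × (4/9) ≈ 0.00971463
papaya: (52/61) × (41/52) × (6/52) × (26/52) ≈ 0.0387768
Highest score → papaya.

papaya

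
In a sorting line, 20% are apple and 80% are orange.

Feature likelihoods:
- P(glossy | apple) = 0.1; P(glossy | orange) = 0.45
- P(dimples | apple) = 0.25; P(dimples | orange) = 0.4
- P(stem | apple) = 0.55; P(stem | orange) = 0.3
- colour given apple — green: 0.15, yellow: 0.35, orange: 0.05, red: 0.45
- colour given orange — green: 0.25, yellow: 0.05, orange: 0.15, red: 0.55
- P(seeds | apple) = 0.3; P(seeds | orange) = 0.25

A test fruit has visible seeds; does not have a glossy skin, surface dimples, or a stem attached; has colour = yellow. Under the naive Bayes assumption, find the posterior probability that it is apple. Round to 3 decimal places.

0.734

apple: 0.2 × (1−0.1) × (1−0.25) × (1−0.55) × 0.35 × 0.3 = 0.00637875
orange: 0.8 × (1−0.45) × (1−0.4) × (1−0.3) × 0.05 × 0.25 = 0.00231
P(apple | x) = 0.00637875 / 0.00868875 ≈ 0.734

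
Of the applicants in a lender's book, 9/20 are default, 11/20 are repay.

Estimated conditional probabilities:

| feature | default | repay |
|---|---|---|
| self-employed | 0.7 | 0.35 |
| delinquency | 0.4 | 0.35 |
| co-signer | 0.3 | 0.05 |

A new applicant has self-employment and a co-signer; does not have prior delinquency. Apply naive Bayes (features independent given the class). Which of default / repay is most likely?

default: 0.45 × 0.7 × (1−0.4) × 0.3 = 0.0567
repay: 0.55 × 0.35 × (1−0.35) × 0.05 = 0.00625625
Highest score → default.

default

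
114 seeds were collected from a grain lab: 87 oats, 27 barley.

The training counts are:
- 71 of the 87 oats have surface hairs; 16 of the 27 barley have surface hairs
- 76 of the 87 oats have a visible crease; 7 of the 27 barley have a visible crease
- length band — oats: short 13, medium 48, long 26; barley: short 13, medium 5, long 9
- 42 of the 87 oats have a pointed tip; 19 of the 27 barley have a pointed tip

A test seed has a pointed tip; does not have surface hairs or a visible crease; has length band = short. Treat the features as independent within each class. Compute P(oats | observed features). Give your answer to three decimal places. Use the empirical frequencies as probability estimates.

oats: (87/114) × (16/87) × (11/87) × (13/87) × (42/87) ≈ 0.0012801
barley: (27/114) × (11/27) × (20/27) × (13/27) × (19/27) ≈ 0.0242172
P(oats | x) = 0.0012801 / 0.0254973 ≈ 0.050

0.050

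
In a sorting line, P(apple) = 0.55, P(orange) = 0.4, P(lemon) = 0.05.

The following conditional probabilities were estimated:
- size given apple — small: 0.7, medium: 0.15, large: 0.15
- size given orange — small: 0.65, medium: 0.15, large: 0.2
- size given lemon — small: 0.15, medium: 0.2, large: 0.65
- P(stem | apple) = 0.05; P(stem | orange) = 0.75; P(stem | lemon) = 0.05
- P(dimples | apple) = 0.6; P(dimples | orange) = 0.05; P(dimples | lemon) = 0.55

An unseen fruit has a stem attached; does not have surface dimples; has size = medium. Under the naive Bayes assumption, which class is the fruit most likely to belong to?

apple: 0.55 × 0.15 × 0.05 × (1−0.6) = 0.00165
orange: 0.4 × 0.15 × 0.75 × (1−0.05) = 0.04275
lemon: 0.05 × 0.2 × 0.05 × (1−0.55) = 0.000225
Highest score → orange.

orange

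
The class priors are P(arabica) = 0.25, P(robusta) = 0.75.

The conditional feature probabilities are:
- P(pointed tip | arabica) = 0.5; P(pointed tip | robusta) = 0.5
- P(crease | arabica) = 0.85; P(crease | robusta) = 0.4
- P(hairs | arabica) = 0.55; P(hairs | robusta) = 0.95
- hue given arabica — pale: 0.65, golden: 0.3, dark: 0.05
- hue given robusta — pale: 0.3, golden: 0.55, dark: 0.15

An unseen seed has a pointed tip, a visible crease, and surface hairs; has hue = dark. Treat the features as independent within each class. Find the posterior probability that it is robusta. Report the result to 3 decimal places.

0.880

arabica: 0.25 × 0.5 × 0.85 × 0.55 × 0.05 = 0.002921875
robusta: 0.75 × 0.5 × 0.4 × 0.95 × 0.15 = 0.021375
P(robusta | x) = 0.021375 / 0.024296875 ≈ 0.880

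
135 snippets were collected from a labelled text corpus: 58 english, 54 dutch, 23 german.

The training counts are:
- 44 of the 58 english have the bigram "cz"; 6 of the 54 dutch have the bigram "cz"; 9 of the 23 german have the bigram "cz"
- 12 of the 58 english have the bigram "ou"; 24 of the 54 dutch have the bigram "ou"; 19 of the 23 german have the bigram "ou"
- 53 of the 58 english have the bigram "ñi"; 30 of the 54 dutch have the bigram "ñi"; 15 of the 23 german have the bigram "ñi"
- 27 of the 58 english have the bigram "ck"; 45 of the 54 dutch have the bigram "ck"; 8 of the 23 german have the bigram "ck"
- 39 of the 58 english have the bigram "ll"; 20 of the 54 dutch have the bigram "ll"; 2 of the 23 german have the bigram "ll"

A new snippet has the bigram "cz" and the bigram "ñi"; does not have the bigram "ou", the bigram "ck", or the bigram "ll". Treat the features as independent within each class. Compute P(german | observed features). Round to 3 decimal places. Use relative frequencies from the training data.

english: (58/135) × (44/58) × (46/58) × (53/58) × (31/58) × (19/58) ≈ 0.0413577
dutch: (54/135) × (6/54) × (30/54) × (30/54) × (9/54) × (34/54) ≈ 0.00143948
german: (23/135) × (9/23) × (4/23) × (15/23) × (15/23) × (21/23) ≈ 0.00450256
P(german | x) = 0.00450256 / 0.04729974 ≈ 0.095

0.095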